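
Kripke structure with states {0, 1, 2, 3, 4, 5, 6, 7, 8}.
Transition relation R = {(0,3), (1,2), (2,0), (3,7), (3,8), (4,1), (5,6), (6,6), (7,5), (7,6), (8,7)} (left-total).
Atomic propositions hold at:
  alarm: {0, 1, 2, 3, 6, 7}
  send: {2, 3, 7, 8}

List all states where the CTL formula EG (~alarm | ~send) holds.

{5, 6}

Sat(~alarm) = {4, 5, 8}
Sat(~send) = {0, 1, 4, 5, 6}
Sat(~alarm | ~send) = {0, 1, 4, 5, 6, 8}
EG (~alarm | ~send): greatest fixpoint, start Z0 = {0, 1, 4, 5, 6, 8}, keep only states in Sat with some successor in Z. Z1 = {4, 5, 6}; Z2 = {5, 6}; fixed.
Sat(EG (~alarm | ~send)) = {5, 6}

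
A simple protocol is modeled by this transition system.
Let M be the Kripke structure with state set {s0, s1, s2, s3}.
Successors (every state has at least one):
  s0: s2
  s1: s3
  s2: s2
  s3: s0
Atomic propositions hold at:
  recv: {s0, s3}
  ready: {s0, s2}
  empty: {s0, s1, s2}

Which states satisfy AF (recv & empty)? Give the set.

{s0, s1, s3}

Sat(recv & empty) = {s0}
AF (recv & empty): least fixpoint, start Z0 = {s0}, add states with every successor in Z. Z1 = {s0, s3}; Z2 = {s0, s1, s3}; fixed.
Sat(AF (recv & empty)) = {s0, s1, s3}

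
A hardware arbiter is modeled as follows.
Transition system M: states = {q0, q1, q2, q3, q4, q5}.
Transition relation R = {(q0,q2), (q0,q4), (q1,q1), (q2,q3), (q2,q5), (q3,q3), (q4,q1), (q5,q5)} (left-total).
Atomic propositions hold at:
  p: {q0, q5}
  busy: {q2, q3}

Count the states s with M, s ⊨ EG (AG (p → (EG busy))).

3

EG busy: greatest fixpoint, start Z0 = {q2, q3}, keep only states in Sat with some successor in Z. Already a fixed point.
Sat(EG busy) = {q2, q3}
Sat(p → (EG busy)) = {q1, q2, q3, q4}
AG (p → (EG busy)): greatest fixpoint, start Z0 = {q1, q2, q3, q4}, keep only states in Sat with every successor in Z. Z1 = {q1, q3, q4}; fixed.
Sat(AG (p → (EG busy))) = {q1, q3, q4}
EG (AG (p → (EG busy))): greatest fixpoint, start Z0 = {q1, q3, q4}, keep only states in Sat with some successor in Z. Already a fixed point.
Sat(EG (AG (p → (EG busy)))) = {q1, q3, q4}
|Sat(EG (AG (p → (EG busy))))| = |{q1, q3, q4}| = 3.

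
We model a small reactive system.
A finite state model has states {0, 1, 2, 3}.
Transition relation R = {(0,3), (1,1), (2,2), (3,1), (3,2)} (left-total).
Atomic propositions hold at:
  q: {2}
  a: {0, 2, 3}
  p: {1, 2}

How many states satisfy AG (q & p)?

Sat(q & p) = {2}
AG (q & p): greatest fixpoint, start Z0 = {2}, keep only states in Sat with every successor in Z. Already a fixed point.
Sat(AG (q & p)) = {2}
|Sat(AG (q & p))| = |{2}| = 1.

1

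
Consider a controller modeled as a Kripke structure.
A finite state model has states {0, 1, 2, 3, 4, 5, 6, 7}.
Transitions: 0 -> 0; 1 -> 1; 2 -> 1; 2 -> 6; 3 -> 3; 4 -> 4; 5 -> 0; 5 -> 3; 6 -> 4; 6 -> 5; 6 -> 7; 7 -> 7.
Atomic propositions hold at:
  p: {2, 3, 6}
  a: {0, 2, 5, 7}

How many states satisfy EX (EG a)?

EG a: greatest fixpoint, start Z0 = {0, 2, 5, 7}, keep only states in Sat with some successor in Z. Z1 = {0, 5, 7}; fixed.
Sat(EG a) = {0, 5, 7}
Sat(EX (EG a)) = {s : some successor in {0, 5, 7}} = {0, 5, 6, 7}
|Sat(EX (EG a))| = |{0, 5, 6, 7}| = 4.

4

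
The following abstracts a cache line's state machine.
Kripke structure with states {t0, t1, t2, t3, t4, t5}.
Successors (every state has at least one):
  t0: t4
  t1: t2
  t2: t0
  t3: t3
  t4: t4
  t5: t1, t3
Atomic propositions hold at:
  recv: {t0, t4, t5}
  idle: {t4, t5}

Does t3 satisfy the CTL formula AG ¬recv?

Yes

Sat(¬recv) = {t1, t2, t3}
AG ¬recv: greatest fixpoint, start Z0 = {t1, t2, t3}, keep only states in Sat with every successor in Z. Z1 = {t1, t3}; Z2 = {t3}; fixed.
Sat(AG ¬recv) = {t3}
t3 ∈ Sat(AG ¬recv) = {t3}, so the formula holds at t3.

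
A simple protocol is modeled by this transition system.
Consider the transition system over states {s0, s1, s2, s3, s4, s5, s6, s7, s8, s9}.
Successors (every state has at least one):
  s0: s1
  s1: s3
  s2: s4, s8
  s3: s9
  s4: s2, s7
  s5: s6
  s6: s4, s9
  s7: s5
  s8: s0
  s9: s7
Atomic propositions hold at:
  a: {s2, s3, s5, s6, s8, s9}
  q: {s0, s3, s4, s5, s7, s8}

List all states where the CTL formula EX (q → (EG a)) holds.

EG a: greatest fixpoint, start Z0 = {s2, s3, s5, s6, s8, s9}, keep only states in Sat with some successor in Z. Z1 = {s2, s3, s5, s6}; Z2 = {s5}; Z3 = ∅; fixed.
Sat(EG a) = ∅
Sat(q → (EG a)) = {s1, s2, s6, s9}
Sat(EX (q → (EG a))) = {s : some successor in {s1, s2, s6, s9}} = {s0, s3, s4, s5, s6}

{s0, s3, s4, s5, s6}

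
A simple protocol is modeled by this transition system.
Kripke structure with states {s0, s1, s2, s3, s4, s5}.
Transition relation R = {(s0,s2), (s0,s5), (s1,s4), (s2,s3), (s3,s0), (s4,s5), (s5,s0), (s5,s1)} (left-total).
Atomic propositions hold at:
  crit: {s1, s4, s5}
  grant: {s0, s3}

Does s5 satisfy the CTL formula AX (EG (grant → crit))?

Sat(grant → crit) = {s1, s2, s4, s5}
EG (grant → crit): greatest fixpoint, start Z0 = {s1, s2, s4, s5}, keep only states in Sat with some successor in Z. Z1 = {s1, s4, s5}; fixed.
Sat(EG (grant → crit)) = {s1, s4, s5}
Sat(AX (EG (grant → crit))) = {s : every successor in {s1, s4, s5}} = {s1, s4}
s5 ∉ Sat(AX (EG (grant → crit))) = {s1, s4}, so the formula does not hold at s5.

No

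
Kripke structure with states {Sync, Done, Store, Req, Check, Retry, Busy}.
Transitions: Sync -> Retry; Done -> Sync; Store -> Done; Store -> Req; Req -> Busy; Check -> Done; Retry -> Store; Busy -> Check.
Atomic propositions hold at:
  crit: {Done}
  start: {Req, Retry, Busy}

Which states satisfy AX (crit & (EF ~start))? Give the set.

Sat(~start) = {Sync, Done, Store, Check}
EF ~start: least fixpoint, start Z0 = {Sync, Done, Store, Check}, add states with some successor in Z. Z1 = {Sync, Done, Store, Check, Retry, Busy}; Z2 = {Sync, Done, Store, Req, Check, Retry, Busy}; fixed.
Sat(EF ~start) = {Sync, Done, Store, Req, Check, Retry, Busy}
Sat(crit & (EF ~start)) = {Done}
Sat(AX (crit & (EF ~start))) = {s : every successor in {Done}} = {Check}

{Check}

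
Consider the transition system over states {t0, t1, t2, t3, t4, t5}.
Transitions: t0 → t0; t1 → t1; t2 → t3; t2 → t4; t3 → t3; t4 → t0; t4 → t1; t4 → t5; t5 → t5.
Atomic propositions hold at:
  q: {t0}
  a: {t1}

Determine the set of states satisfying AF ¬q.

{t1, t2, t3, t4, t5}

Sat(¬q) = {t1, t2, t3, t4, t5}
AF ¬q: least fixpoint, start Z0 = {t1, t2, t3, t4, t5}, add states with every successor in Z. Already a fixed point.
Sat(AF ¬q) = {t1, t2, t3, t4, t5}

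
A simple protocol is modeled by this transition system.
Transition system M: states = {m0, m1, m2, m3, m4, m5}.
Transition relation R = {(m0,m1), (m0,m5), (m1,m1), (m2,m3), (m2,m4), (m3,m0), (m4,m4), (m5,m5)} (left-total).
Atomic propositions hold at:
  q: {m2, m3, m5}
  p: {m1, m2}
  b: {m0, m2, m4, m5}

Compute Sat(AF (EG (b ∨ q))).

{m0, m2, m3, m4, m5}

Sat(b ∨ q) = {m0, m2, m3, m4, m5}
EG (b ∨ q): greatest fixpoint, start Z0 = {m0, m2, m3, m4, m5}, keep only states in Sat with some successor in Z. Already a fixed point.
Sat(EG (b ∨ q)) = {m0, m2, m3, m4, m5}
AF (EG (b ∨ q)): least fixpoint, start Z0 = {m0, m2, m3, m4, m5}, add states with every successor in Z. Already a fixed point.
Sat(AF (EG (b ∨ q))) = {m0, m2, m3, m4, m5}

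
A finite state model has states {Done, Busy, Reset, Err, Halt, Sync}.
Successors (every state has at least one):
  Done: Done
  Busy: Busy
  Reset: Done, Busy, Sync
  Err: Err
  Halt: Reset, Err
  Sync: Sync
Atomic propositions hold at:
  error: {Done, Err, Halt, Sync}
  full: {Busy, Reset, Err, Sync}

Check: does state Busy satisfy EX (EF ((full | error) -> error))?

No

Sat(full | error) = {Done, Busy, Reset, Err, Halt, Sync}
Sat((full | error) -> error) = {Done, Err, Halt, Sync}
EF ((full | error) -> error): least fixpoint, start Z0 = {Done, Err, Halt, Sync}, add states with some successor in Z. Z1 = {Done, Reset, Err, Halt, Sync}; fixed.
Sat(EF ((full | error) -> error)) = {Done, Reset, Err, Halt, Sync}
Sat(EX (EF ((full | error) -> error))) = {s : some successor in {Done, Reset, Err, Halt, Sync}} = {Done, Reset, Err, Halt, Sync}
Busy ∉ Sat(EX (EF ((full | error) -> error))) = {Done, Reset, Err, Halt, Sync}, so the formula does not hold at Busy.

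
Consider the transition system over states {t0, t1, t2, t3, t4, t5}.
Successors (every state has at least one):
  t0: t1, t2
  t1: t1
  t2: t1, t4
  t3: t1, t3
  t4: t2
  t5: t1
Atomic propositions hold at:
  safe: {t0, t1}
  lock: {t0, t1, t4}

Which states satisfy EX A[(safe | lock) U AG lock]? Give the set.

Sat(safe | lock) = {t0, t1, t4}
AG lock: greatest fixpoint, start Z0 = {t0, t1, t4}, keep only states in Sat with every successor in Z. Z1 = {t1}; fixed.
Sat(AG lock) = {t1}
A[(safe | lock) U AG lock]: least fixpoint, start Z0 = Sat(AG lock) = {t1}, add states in Sat(safe | lock) with every successor in Z. Already a fixed point.
Sat(A[(safe | lock) U AG lock]) = {t1}
Sat(EX A[(safe | lock) U AG lock]) = {s : some successor in {t1}} = {t0, t1, t2, t3, t5}

{t0, t1, t2, t3, t5}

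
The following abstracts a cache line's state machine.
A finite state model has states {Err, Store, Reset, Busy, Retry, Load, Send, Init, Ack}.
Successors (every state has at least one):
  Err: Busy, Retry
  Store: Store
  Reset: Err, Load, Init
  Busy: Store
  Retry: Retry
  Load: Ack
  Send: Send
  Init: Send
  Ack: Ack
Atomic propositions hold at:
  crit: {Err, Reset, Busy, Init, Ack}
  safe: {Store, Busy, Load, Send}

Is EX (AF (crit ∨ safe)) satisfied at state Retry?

Sat(crit ∨ safe) = {Err, Store, Reset, Busy, Load, Send, Init, Ack}
AF (crit ∨ safe): least fixpoint, start Z0 = {Err, Store, Reset, Busy, Load, Send, Init, Ack}, add states with every successor in Z. Already a fixed point.
Sat(AF (crit ∨ safe)) = {Err, Store, Reset, Busy, Load, Send, Init, Ack}
Sat(EX (AF (crit ∨ safe))) = {s : some successor in {Err, Store, Reset, Busy, Load, Send, Init, Ack}} = {Err, Store, Reset, Busy, Load, Send, Init, Ack}
Retry ∉ Sat(EX (AF (crit ∨ safe))) = {Err, Store, Reset, Busy, Load, Send, Init, Ack}, so the formula does not hold at Retry.

No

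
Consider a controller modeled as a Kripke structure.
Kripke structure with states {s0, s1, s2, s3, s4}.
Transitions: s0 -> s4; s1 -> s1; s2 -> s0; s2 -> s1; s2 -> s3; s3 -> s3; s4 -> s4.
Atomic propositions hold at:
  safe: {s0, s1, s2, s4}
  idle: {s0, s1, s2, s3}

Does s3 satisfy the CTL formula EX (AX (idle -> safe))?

No

Sat(idle -> safe) = {s0, s1, s2, s4}
Sat(AX (idle -> safe)) = {s : every successor in {s0, s1, s2, s4}} = {s0, s1, s4}
Sat(EX (AX (idle -> safe))) = {s : some successor in {s0, s1, s4}} = {s0, s1, s2, s4}
s3 ∉ Sat(EX (AX (idle -> safe))) = {s0, s1, s2, s4}, so the formula does not hold at s3.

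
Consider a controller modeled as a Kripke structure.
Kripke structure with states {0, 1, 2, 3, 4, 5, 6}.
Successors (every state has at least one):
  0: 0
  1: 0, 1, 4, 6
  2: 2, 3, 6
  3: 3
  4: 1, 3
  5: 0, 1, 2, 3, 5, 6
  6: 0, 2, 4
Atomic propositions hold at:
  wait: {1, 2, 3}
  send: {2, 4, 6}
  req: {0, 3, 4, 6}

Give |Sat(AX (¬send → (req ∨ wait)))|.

Sat(¬send) = {0, 1, 3, 5}
Sat(req ∨ wait) = {0, 1, 2, 3, 4, 6}
Sat(¬send → (req ∨ wait)) = {0, 1, 2, 3, 4, 6}
Sat(AX (¬send → (req ∨ wait))) = {s : every successor in {0, 1, 2, 3, 4, 6}} = {0, 1, 2, 3, 4, 6}
|Sat(AX (¬send → (req ∨ wait)))| = |{0, 1, 2, 3, 4, 6}| = 6.

6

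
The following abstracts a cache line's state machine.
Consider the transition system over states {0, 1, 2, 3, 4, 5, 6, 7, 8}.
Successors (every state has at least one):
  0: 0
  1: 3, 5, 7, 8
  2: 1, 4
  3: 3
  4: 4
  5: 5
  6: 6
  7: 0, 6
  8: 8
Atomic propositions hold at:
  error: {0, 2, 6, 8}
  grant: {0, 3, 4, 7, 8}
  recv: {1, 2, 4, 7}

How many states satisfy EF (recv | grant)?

Sat(recv | grant) = {0, 1, 2, 3, 4, 7, 8}
EF (recv | grant): least fixpoint, start Z0 = {0, 1, 2, 3, 4, 7, 8}, add states with some successor in Z. Already a fixed point.
Sat(EF (recv | grant)) = {0, 1, 2, 3, 4, 7, 8}
|Sat(EF (recv | grant))| = |{0, 1, 2, 3, 4, 7, 8}| = 7.

7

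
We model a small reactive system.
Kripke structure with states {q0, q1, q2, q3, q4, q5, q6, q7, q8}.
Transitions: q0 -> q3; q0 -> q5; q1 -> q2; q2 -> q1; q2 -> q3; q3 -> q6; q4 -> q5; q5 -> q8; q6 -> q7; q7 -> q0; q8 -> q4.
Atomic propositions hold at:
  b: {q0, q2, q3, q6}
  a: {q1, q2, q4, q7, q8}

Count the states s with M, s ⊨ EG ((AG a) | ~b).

AG a: greatest fixpoint, start Z0 = {q1, q2, q4, q7, q8}, keep only states in Sat with every successor in Z. Z1 = {q1, q8}; Z2 = ∅; fixed.
Sat(AG a) = ∅
Sat(~b) = {q1, q4, q5, q7, q8}
Sat((AG a) | ~b) = {q1, q4, q5, q7, q8}
EG ((AG a) | ~b): greatest fixpoint, start Z0 = {q1, q4, q5, q7, q8}, keep only states in Sat with some successor in Z. Z1 = {q4, q5, q8}; fixed.
Sat(EG ((AG a) | ~b)) = {q4, q5, q8}
|Sat(EG ((AG a) | ~b))| = |{q4, q5, q8}| = 3.

3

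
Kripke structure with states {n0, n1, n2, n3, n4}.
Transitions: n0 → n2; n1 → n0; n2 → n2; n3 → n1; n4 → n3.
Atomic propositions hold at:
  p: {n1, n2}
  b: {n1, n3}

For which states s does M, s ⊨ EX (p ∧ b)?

{n3}

Sat(p ∧ b) = {n1}
Sat(EX (p ∧ b)) = {s : some successor in {n1}} = {n3}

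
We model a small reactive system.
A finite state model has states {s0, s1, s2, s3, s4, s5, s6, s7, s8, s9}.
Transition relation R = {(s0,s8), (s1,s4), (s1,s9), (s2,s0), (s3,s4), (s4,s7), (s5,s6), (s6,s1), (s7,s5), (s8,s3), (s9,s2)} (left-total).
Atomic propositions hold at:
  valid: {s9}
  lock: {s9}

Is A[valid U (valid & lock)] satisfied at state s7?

Sat(valid & lock) = {s9}
A[valid U (valid & lock)]: least fixpoint, start Z0 = Sat((valid & lock)) = {s9}, add states in Sat(valid) with every successor in Z. Already a fixed point.
Sat(A[valid U (valid & lock)]) = {s9}
s7 ∉ Sat(A[valid U (valid & lock)]) = {s9}, so the formula does not hold at s7.

No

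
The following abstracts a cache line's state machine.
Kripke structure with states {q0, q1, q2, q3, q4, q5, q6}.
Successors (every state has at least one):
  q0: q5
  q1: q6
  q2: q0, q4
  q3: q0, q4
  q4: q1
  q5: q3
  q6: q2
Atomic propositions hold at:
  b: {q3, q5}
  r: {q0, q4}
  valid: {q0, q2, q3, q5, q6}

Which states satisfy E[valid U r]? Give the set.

E[valid U r]: least fixpoint, start Z0 = Sat(r) = {q0, q4}, add states in Sat(valid) with some successor in Z. Z1 = {q0, q2, q3, q4}; Z2 = {q0, q2, q3, q4, q5, q6}; fixed.
Sat(E[valid U r]) = {q0, q2, q3, q4, q5, q6}

{q0, q2, q3, q4, q5, q6}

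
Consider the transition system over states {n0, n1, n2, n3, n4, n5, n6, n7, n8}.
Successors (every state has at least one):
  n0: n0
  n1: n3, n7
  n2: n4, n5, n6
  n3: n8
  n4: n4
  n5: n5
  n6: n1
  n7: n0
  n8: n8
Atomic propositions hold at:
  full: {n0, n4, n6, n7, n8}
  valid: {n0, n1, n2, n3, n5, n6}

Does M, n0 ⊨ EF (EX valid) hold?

Sat(EX valid) = {s : some successor in {n0, n1, n2, n3, n5, n6}} = {n0, n1, n2, n5, n6, n7}
EF (EX valid): least fixpoint, start Z0 = {n0, n1, n2, n5, n6, n7}, add states with some successor in Z. Already a fixed point.
Sat(EF (EX valid)) = {n0, n1, n2, n5, n6, n7}
n0 ∈ Sat(EF (EX valid)) = {n0, n1, n2, n5, n6, n7}, so the formula holds at n0.

Yes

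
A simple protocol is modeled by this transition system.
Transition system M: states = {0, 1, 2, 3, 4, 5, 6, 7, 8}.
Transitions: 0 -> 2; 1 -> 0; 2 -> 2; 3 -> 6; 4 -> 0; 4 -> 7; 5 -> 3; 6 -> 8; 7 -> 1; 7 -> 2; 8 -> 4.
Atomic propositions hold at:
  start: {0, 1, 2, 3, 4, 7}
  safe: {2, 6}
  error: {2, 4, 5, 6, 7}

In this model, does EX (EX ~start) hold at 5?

Yes

Sat(~start) = {5, 6, 8}
Sat(EX ~start) = {s : some successor in {5, 6, 8}} = {3, 6}
Sat(EX (EX ~start)) = {s : some successor in {3, 6}} = {3, 5}
5 ∈ Sat(EX (EX ~start)) = {3, 5}, so the formula holds at 5.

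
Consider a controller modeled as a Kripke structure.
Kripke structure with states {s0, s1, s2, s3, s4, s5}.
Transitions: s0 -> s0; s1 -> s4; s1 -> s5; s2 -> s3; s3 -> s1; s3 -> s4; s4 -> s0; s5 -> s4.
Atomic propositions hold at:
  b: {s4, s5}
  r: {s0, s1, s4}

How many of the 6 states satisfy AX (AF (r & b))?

4

Sat(r & b) = {s4}
AF (r & b): least fixpoint, start Z0 = {s4}, add states with every successor in Z. Z1 = {s4, s5}; Z2 = {s1, s4, s5}; Z3 = {s1, s3, s4, s5}; Z4 = {s1, s2, s3, s4, s5}; fixed.
Sat(AF (r & b)) = {s1, s2, s3, s4, s5}
Sat(AX (AF (r & b))) = {s : every successor in {s1, s2, s3, s4, s5}} = {s1, s2, s3, s5}
|Sat(AX (AF (r & b)))| = |{s1, s2, s3, s5}| = 4.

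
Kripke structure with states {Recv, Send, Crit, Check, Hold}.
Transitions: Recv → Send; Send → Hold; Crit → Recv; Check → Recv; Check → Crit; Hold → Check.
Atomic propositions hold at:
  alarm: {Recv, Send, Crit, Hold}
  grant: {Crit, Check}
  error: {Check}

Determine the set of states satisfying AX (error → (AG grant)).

{Recv, Send, Crit, Check}

AG grant: greatest fixpoint, start Z0 = {Crit, Check}, keep only states in Sat with every successor in Z. Z1 = ∅; fixed.
Sat(AG grant) = ∅
Sat(error → (AG grant)) = {Recv, Send, Crit, Hold}
Sat(AX (error → (AG grant))) = {s : every successor in {Recv, Send, Crit, Hold}} = {Recv, Send, Crit, Check}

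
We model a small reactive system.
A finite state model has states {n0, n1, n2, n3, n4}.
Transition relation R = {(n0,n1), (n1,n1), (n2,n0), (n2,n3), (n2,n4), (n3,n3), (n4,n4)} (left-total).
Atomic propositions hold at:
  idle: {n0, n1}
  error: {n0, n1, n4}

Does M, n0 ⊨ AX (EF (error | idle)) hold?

Yes

Sat(error | idle) = {n0, n1, n4}
EF (error | idle): least fixpoint, start Z0 = {n0, n1, n4}, add states with some successor in Z. Z1 = {n0, n1, n2, n4}; fixed.
Sat(EF (error | idle)) = {n0, n1, n2, n4}
Sat(AX (EF (error | idle))) = {s : every successor in {n0, n1, n2, n4}} = {n0, n1, n4}
n0 ∈ Sat(AX (EF (error | idle))) = {n0, n1, n4}, so the formula holds at n0.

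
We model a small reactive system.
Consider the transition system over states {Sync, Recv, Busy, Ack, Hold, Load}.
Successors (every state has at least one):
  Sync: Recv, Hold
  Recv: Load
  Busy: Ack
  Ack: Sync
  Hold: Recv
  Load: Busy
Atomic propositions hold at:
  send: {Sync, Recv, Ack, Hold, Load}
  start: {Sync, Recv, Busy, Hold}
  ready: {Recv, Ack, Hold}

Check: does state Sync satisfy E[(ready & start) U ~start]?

No

Sat(ready & start) = {Recv, Hold}
Sat(~start) = {Ack, Load}
E[(ready & start) U ~start]: least fixpoint, start Z0 = Sat(~start) = {Ack, Load}, add states in Sat(ready & start) with some successor in Z. Z1 = {Recv, Ack, Load}; Z2 = {Recv, Ack, Hold, Load}; fixed.
Sat(E[(ready & start) U ~start]) = {Recv, Ack, Hold, Load}
Sync ∉ Sat(E[(ready & start) U ~start]) = {Recv, Ack, Hold, Load}, so the formula does not hold at Sync.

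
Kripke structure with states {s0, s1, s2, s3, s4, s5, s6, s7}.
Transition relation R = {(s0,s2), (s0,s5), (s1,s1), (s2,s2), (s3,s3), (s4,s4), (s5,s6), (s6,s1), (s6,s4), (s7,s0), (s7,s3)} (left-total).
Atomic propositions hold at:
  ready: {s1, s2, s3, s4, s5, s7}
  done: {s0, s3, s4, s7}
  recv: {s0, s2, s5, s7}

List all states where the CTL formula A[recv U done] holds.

{s0, s3, s4, s7}

A[recv U done]: least fixpoint, start Z0 = Sat(done) = {s0, s3, s4, s7}, add states in Sat(recv) with every successor in Z. Already a fixed point.
Sat(A[recv U done]) = {s0, s3, s4, s7}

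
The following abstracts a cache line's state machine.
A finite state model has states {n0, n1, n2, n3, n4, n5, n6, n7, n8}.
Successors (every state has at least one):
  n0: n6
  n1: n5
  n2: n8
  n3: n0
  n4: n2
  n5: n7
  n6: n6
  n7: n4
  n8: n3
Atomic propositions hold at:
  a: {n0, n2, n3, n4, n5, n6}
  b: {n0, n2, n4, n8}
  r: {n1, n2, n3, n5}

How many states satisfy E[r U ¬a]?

5

Sat(¬a) = {n1, n7, n8}
E[r U ¬a]: least fixpoint, start Z0 = Sat(¬a) = {n1, n7, n8}, add states in Sat(r) with some successor in Z. Z1 = {n1, n2, n5, n7, n8}; fixed.
Sat(E[r U ¬a]) = {n1, n2, n5, n7, n8}
|Sat(E[r U ¬a])| = |{n1, n2, n5, n7, n8}| = 5.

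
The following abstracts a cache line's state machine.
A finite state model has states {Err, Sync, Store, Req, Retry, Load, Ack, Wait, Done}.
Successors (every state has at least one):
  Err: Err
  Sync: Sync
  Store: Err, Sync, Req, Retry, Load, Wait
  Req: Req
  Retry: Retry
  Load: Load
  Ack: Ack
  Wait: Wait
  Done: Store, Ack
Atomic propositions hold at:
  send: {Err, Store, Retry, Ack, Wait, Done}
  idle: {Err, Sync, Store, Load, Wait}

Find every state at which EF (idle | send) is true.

{Err, Sync, Store, Retry, Load, Ack, Wait, Done}

Sat(idle | send) = {Err, Sync, Store, Retry, Load, Ack, Wait, Done}
EF (idle | send): least fixpoint, start Z0 = {Err, Sync, Store, Retry, Load, Ack, Wait, Done}, add states with some successor in Z. Already a fixed point.
Sat(EF (idle | send)) = {Err, Sync, Store, Retry, Load, Ack, Wait, Done}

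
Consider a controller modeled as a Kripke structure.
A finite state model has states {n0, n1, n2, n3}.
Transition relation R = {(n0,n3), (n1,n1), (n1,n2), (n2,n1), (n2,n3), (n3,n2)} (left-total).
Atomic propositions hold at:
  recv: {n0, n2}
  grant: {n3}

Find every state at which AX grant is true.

Sat(AX grant) = {s : every successor in {n3}} = {n0}

{n0}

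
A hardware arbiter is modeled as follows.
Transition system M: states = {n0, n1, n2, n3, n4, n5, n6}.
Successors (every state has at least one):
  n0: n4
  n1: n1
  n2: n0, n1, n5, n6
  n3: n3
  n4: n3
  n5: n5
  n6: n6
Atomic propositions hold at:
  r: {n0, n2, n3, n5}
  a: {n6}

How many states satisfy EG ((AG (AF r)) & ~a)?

4

AF r: least fixpoint, start Z0 = {n0, n2, n3, n5}, add states with every successor in Z. Z1 = {n0, n2, n3, n4, n5}; fixed.
Sat(AF r) = {n0, n2, n3, n4, n5}
AG (AF r): greatest fixpoint, start Z0 = {n0, n2, n3, n4, n5}, keep only states in Sat with every successor in Z. Z1 = {n0, n3, n4, n5}; fixed.
Sat(AG (AF r)) = {n0, n3, n4, n5}
Sat(~a) = {n0, n1, n2, n3, n4, n5}
Sat((AG (AF r)) & ~a) = {n0, n3, n4, n5}
EG ((AG (AF r)) & ~a): greatest fixpoint, start Z0 = {n0, n3, n4, n5}, keep only states in Sat with some successor in Z. Already a fixed point.
Sat(EG ((AG (AF r)) & ~a)) = {n0, n3, n4, n5}
|Sat(EG ((AG (AF r)) & ~a))| = |{n0, n3, n4, n5}| = 4.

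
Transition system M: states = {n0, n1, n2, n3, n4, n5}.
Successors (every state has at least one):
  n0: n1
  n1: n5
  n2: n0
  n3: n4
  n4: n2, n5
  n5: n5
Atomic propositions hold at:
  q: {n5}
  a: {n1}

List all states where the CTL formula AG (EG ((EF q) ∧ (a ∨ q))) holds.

{n1, n5}

EF q: least fixpoint, start Z0 = {n5}, add states with some successor in Z. Z1 = {n1, n4, n5}; Z2 = {n0, n1, n3, n4, n5}; Z3 = {n0, n1, n2, n3, n4, n5}; fixed.
Sat(EF q) = {n0, n1, n2, n3, n4, n5}
Sat(a ∨ q) = {n1, n5}
Sat((EF q) ∧ (a ∨ q)) = {n1, n5}
EG ((EF q) ∧ (a ∨ q)): greatest fixpoint, start Z0 = {n1, n5}, keep only states in Sat with some successor in Z. Already a fixed point.
Sat(EG ((EF q) ∧ (a ∨ q))) = {n1, n5}
AG (EG ((EF q) ∧ (a ∨ q))): greatest fixpoint, start Z0 = {n1, n5}, keep only states in Sat with every successor in Z. Already a fixed point.
Sat(AG (EG ((EF q) ∧ (a ∨ q)))) = {n1, n5}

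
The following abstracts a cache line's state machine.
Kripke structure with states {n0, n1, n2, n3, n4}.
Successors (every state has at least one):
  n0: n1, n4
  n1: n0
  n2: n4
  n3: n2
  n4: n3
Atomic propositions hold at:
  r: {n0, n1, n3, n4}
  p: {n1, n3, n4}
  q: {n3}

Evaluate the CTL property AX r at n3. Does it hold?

Sat(AX r) = {s : every successor in {n0, n1, n3, n4}} = {n0, n1, n2, n4}
n3 ∉ Sat(AX r) = {n0, n1, n2, n4}, so the formula does not hold at n3.

No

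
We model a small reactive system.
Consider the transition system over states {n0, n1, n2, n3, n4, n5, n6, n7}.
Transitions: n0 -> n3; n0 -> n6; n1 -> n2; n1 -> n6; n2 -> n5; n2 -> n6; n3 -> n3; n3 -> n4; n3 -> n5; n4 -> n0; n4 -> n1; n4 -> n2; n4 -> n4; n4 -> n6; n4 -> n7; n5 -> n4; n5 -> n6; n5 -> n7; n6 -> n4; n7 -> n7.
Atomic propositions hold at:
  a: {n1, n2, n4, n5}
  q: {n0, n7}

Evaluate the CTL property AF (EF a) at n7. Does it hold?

EF a: least fixpoint, start Z0 = {n1, n2, n4, n5}, add states with some successor in Z. Z1 = {n1, n2, n3, n4, n5, n6}; Z2 = {n0, n1, n2, n3, n4, n5, n6}; fixed.
Sat(EF a) = {n0, n1, n2, n3, n4, n5, n6}
AF (EF a): least fixpoint, start Z0 = {n0, n1, n2, n3, n4, n5, n6}, add states with every successor in Z. Already a fixed point.
Sat(AF (EF a)) = {n0, n1, n2, n3, n4, n5, n6}
n7 ∉ Sat(AF (EF a)) = {n0, n1, n2, n3, n4, n5, n6}, so the formula does not hold at n7.

No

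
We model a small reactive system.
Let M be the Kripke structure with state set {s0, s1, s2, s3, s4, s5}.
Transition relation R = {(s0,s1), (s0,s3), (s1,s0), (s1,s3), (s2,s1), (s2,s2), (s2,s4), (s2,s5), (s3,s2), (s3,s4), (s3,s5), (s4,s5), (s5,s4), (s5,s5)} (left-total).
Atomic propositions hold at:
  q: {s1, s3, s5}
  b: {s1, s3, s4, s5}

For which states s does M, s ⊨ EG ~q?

Sat(~q) = {s0, s2, s4}
EG ~q: greatest fixpoint, start Z0 = {s0, s2, s4}, keep only states in Sat with some successor in Z. Z1 = {s2}; fixed.
Sat(EG ~q) = {s2}

{s2}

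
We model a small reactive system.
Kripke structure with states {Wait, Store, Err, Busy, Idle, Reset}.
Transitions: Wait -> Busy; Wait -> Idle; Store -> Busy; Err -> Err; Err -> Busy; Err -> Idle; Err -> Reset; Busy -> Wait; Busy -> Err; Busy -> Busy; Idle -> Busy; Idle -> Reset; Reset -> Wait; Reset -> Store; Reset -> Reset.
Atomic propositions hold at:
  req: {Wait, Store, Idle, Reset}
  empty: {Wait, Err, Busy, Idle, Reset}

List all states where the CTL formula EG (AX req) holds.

{Reset}

Sat(AX req) = {s : every successor in {Wait, Store, Idle, Reset}} = {Reset}
EG (AX req): greatest fixpoint, start Z0 = {Reset}, keep only states in Sat with some successor in Z. Already a fixed point.
Sat(EG (AX req)) = {Reset}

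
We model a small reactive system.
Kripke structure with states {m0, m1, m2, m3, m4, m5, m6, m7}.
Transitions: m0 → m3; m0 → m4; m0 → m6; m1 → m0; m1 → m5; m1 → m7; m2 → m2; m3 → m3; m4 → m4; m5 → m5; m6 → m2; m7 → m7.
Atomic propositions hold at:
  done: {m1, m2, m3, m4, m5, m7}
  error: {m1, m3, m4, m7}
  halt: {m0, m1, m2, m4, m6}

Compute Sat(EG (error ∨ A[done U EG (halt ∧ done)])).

Sat(halt ∧ done) = {m1, m2, m4}
EG (halt ∧ done): greatest fixpoint, start Z0 = {m1, m2, m4}, keep only states in Sat with some successor in Z. Z1 = {m2, m4}; fixed.
Sat(EG (halt ∧ done)) = {m2, m4}
A[done U EG (halt ∧ done)]: least fixpoint, start Z0 = Sat(EG (halt ∧ done)) = {m2, m4}, add states in Sat(done) with every successor in Z. Already a fixed point.
Sat(A[done U EG (halt ∧ done)]) = {m2, m4}
Sat(error ∨ A[done U EG (halt ∧ done)]) = {m1, m2, m3, m4, m7}
EG (error ∨ A[done U EG (halt ∧ done)]): greatest fixpoint, start Z0 = {m1, m2, m3, m4, m7}, keep only states in Sat with some successor in Z. Already a fixed point.
Sat(EG (error ∨ A[done U EG (halt ∧ done)])) = {m1, m2, m3, m4, m7}

{m1, m2, m3, m4, m7}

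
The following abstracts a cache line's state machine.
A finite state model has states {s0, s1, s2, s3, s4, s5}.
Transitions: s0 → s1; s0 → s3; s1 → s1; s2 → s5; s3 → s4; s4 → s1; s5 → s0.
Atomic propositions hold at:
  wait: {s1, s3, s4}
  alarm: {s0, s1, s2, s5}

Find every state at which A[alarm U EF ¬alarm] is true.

Sat(¬alarm) = {s3, s4}
EF ¬alarm: least fixpoint, start Z0 = {s3, s4}, add states with some successor in Z. Z1 = {s0, s3, s4}; Z2 = {s0, s3, s4, s5}; Z3 = {s0, s2, s3, s4, s5}; fixed.
Sat(EF ¬alarm) = {s0, s2, s3, s4, s5}
A[alarm U EF ¬alarm]: least fixpoint, start Z0 = Sat(EF ¬alarm) = {s0, s2, s3, s4, s5}, add states in Sat(alarm) with every successor in Z. Already a fixed point.
Sat(A[alarm U EF ¬alarm]) = {s0, s2, s3, s4, s5}

{s0, s2, s3, s4, s5}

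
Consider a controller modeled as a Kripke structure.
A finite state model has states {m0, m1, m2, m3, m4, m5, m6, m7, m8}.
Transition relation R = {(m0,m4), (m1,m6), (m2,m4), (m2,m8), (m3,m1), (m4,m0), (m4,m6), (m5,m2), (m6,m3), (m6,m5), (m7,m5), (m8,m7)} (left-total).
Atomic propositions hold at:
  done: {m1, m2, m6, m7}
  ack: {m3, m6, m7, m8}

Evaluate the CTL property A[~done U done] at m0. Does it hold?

No

Sat(~done) = {m0, m3, m4, m5, m8}
A[~done U done]: least fixpoint, start Z0 = Sat(done) = {m1, m2, m6, m7}, add states in Sat(~done) with every successor in Z. Z1 = {m1, m2, m3, m5, m6, m7, m8}; fixed.
Sat(A[~done U done]) = {m1, m2, m3, m5, m6, m7, m8}
m0 ∉ Sat(A[~done U done]) = {m1, m2, m3, m5, m6, m7, m8}, so the formula does not hold at m0.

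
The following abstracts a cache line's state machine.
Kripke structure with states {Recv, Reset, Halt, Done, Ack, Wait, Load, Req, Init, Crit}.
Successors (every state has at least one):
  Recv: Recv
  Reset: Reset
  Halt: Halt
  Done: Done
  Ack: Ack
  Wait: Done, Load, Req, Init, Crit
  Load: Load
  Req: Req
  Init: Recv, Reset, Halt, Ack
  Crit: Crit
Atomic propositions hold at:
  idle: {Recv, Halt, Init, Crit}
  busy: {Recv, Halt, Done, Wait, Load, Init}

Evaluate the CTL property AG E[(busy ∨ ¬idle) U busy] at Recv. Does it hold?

Yes

Sat(¬idle) = {Reset, Done, Ack, Wait, Load, Req}
Sat(busy ∨ ¬idle) = {Recv, Reset, Halt, Done, Ack, Wait, Load, Req, Init}
E[(busy ∨ ¬idle) U busy]: least fixpoint, start Z0 = Sat(busy) = {Recv, Halt, Done, Wait, Load, Init}, add states in Sat(busy ∨ ¬idle) with some successor in Z. Already a fixed point.
Sat(E[(busy ∨ ¬idle) U busy]) = {Recv, Halt, Done, Wait, Load, Init}
AG E[(busy ∨ ¬idle) U busy]: greatest fixpoint, start Z0 = {Recv, Halt, Done, Wait, Load, Init}, keep only states in Sat with every successor in Z. Z1 = {Recv, Halt, Done, Load}; fixed.
Sat(AG E[(busy ∨ ¬idle) U busy]) = {Recv, Halt, Done, Load}
Recv ∈ Sat(AG E[(busy ∨ ¬idle) U busy]) = {Recv, Halt, Done, Load}, so the formula holds at Recv.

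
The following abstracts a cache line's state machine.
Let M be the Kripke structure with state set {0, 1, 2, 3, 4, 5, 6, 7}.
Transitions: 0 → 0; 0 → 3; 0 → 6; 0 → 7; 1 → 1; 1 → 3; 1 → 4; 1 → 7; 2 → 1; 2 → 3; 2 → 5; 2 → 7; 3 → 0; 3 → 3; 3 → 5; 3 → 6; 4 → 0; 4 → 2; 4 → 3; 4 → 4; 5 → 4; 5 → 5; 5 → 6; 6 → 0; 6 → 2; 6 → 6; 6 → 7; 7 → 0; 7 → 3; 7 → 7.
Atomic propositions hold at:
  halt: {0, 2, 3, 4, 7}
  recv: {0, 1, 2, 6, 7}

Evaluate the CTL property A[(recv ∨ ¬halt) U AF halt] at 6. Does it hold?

No

Sat(¬halt) = {1, 5, 6}
Sat(recv ∨ ¬halt) = {0, 1, 2, 5, 6, 7}
AF halt: least fixpoint, start Z0 = {0, 2, 3, 4, 7}, add states with every successor in Z. Already a fixed point.
Sat(AF halt) = {0, 2, 3, 4, 7}
A[(recv ∨ ¬halt) U AF halt]: least fixpoint, start Z0 = Sat(AF halt) = {0, 2, 3, 4, 7}, add states in Sat(recv ∨ ¬halt) with every successor in Z. Already a fixed point.
Sat(A[(recv ∨ ¬halt) U AF halt]) = {0, 2, 3, 4, 7}
6 ∉ Sat(A[(recv ∨ ¬halt) U AF halt]) = {0, 2, 3, 4, 7}, so the formula does not hold at 6.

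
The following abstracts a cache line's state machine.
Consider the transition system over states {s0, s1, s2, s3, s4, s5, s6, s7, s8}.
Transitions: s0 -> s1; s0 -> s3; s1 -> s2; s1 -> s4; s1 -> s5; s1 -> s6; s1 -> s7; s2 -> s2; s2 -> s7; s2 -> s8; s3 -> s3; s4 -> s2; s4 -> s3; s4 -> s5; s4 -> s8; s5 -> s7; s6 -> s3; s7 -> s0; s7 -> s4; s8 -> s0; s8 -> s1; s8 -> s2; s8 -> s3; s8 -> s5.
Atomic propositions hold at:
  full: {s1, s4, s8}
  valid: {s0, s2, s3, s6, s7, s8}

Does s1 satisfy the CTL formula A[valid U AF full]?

Yes

AF full: least fixpoint, start Z0 = {s1, s4, s8}, add states with every successor in Z. Already a fixed point.
Sat(AF full) = {s1, s4, s8}
A[valid U AF full]: least fixpoint, start Z0 = Sat(AF full) = {s1, s4, s8}, add states in Sat(valid) with every successor in Z. Already a fixed point.
Sat(A[valid U AF full]) = {s1, s4, s8}
s1 ∈ Sat(A[valid U AF full]) = {s1, s4, s8}, so the formula holds at s1.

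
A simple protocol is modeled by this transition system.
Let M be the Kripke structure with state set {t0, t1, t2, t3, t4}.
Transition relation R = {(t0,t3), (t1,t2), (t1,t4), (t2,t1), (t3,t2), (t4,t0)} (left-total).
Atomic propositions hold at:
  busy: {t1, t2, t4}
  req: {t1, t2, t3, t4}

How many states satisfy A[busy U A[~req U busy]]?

3

Sat(~req) = {t0}
A[~req U busy]: least fixpoint, start Z0 = Sat(busy) = {t1, t2, t4}, add states in Sat(~req) with every successor in Z. Already a fixed point.
Sat(A[~req U busy]) = {t1, t2, t4}
A[busy U A[~req U busy]]: least fixpoint, start Z0 = Sat(A[~req U busy]) = {t1, t2, t4}, add states in Sat(busy) with every successor in Z. Already a fixed point.
Sat(A[busy U A[~req U busy]]) = {t1, t2, t4}
|Sat(A[busy U A[~req U busy]])| = |{t1, t2, t4}| = 3.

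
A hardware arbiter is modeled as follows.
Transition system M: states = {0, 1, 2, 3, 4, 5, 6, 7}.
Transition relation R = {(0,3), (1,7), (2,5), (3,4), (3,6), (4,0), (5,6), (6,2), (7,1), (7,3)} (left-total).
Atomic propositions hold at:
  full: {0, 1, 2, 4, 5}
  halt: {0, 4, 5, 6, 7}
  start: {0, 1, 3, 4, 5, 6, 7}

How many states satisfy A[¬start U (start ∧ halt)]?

6

Sat(¬start) = {2}
Sat(start ∧ halt) = {0, 4, 5, 6, 7}
A[¬start U (start ∧ halt)]: least fixpoint, start Z0 = Sat((start ∧ halt)) = {0, 4, 5, 6, 7}, add states in Sat(¬start) with every successor in Z. Z1 = {0, 2, 4, 5, 6, 7}; fixed.
Sat(A[¬start U (start ∧ halt)]) = {0, 2, 4, 5, 6, 7}
|Sat(A[¬start U (start ∧ halt)])| = |{0, 2, 4, 5, 6, 7}| = 6.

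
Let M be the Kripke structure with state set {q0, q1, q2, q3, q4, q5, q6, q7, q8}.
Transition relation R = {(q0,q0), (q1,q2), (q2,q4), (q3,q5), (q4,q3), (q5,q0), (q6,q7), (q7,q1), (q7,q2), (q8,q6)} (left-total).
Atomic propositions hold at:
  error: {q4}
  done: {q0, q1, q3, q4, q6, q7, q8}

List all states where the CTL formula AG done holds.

{q0}

AG done: greatest fixpoint, start Z0 = {q0, q1, q3, q4, q6, q7, q8}, keep only states in Sat with every successor in Z. Z1 = {q0, q4, q6, q8}; Z2 = {q0, q8}; Z3 = {q0}; fixed.
Sat(AG done) = {q0}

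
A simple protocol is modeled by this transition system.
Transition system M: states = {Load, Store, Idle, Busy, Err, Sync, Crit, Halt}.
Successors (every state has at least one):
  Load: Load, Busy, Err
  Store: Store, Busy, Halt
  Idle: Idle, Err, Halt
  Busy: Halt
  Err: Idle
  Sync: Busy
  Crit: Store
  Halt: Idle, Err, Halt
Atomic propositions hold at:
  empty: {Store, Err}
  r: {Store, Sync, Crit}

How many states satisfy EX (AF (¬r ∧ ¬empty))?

7

Sat(¬r) = {Load, Idle, Busy, Err, Halt}
Sat(¬empty) = {Load, Idle, Busy, Sync, Crit, Halt}
Sat(¬r ∧ ¬empty) = {Load, Idle, Busy, Halt}
AF (¬r ∧ ¬empty): least fixpoint, start Z0 = {Load, Idle, Busy, Halt}, add states with every successor in Z. Z1 = {Load, Idle, Busy, Err, Sync, Halt}; fixed.
Sat(AF (¬r ∧ ¬empty)) = {Load, Idle, Busy, Err, Sync, Halt}
Sat(EX (AF (¬r ∧ ¬empty))) = {s : some successor in {Load, Idle, Busy, Err, Sync, Halt}} = {Load, Store, Idle, Busy, Err, Sync, Halt}
|Sat(EX (AF (¬r ∧ ¬empty)))| = |{Load, Store, Idle, Busy, Err, Sync, Halt}| = 7.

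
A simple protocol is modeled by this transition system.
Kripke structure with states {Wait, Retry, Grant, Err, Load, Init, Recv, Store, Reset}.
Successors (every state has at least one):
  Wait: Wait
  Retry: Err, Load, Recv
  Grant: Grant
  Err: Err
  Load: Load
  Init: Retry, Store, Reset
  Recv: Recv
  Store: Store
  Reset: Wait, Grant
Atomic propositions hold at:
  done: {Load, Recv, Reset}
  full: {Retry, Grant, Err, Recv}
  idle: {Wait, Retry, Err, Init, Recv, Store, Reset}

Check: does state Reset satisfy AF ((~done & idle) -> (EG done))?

Yes

Sat(~done) = {Wait, Retry, Grant, Err, Init, Store}
Sat(~done & idle) = {Wait, Retry, Err, Init, Store}
EG done: greatest fixpoint, start Z0 = {Load, Recv, Reset}, keep only states in Sat with some successor in Z. Z1 = {Load, Recv}; fixed.
Sat(EG done) = {Load, Recv}
Sat((~done & idle) -> (EG done)) = {Grant, Load, Recv, Reset}
AF ((~done & idle) -> (EG done)): least fixpoint, start Z0 = {Grant, Load, Recv, Reset}, add states with every successor in Z. Already a fixed point.
Sat(AF ((~done & idle) -> (EG done))) = {Grant, Load, Recv, Reset}
Reset ∈ Sat(AF ((~done & idle) -> (EG done))) = {Grant, Load, Recv, Reset}, so the formula holds at Reset.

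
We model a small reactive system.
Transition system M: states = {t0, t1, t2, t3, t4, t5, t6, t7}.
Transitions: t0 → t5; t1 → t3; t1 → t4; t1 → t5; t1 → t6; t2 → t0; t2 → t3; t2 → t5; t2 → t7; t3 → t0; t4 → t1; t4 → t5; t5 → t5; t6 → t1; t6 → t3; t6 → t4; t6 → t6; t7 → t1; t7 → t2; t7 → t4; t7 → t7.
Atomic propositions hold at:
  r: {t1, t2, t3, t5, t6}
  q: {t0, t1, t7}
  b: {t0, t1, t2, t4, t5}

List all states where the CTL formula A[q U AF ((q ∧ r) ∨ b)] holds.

{t0, t1, t2, t3, t4, t5}

Sat(q ∧ r) = {t1}
Sat((q ∧ r) ∨ b) = {t0, t1, t2, t4, t5}
AF ((q ∧ r) ∨ b): least fixpoint, start Z0 = {t0, t1, t2, t4, t5}, add states with every successor in Z. Z1 = {t0, t1, t2, t3, t4, t5}; fixed.
Sat(AF ((q ∧ r) ∨ b)) = {t0, t1, t2, t3, t4, t5}
A[q U AF ((q ∧ r) ∨ b)]: least fixpoint, start Z0 = Sat(AF ((q ∧ r) ∨ b)) = {t0, t1, t2, t3, t4, t5}, add states in Sat(q) with every successor in Z. Already a fixed point.
Sat(A[q U AF ((q ∧ r) ∨ b)]) = {t0, t1, t2, t3, t4, t5}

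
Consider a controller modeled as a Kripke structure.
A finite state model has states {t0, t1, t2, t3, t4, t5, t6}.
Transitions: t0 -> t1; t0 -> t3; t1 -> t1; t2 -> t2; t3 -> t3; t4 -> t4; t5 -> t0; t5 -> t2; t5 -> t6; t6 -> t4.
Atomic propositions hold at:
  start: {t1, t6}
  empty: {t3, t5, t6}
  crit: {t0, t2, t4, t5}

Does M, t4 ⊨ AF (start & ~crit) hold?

Sat(~crit) = {t1, t3, t6}
Sat(start & ~crit) = {t1, t6}
AF (start & ~crit): least fixpoint, start Z0 = {t1, t6}, add states with every successor in Z. Already a fixed point.
Sat(AF (start & ~crit)) = {t1, t6}
t4 ∉ Sat(AF (start & ~crit)) = {t1, t6}, so the formula does not hold at t4.

No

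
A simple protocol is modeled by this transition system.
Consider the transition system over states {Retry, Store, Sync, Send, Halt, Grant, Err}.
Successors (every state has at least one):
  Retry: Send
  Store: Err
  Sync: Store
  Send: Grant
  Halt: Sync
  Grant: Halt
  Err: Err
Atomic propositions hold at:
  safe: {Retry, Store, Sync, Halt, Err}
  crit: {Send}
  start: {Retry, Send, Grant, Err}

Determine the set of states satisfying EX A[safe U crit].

A[safe U crit]: least fixpoint, start Z0 = Sat(crit) = {Send}, add states in Sat(safe) with every successor in Z. Z1 = {Retry, Send}; fixed.
Sat(A[safe U crit]) = {Retry, Send}
Sat(EX A[safe U crit]) = {s : some successor in {Retry, Send}} = {Retry}

{Retry}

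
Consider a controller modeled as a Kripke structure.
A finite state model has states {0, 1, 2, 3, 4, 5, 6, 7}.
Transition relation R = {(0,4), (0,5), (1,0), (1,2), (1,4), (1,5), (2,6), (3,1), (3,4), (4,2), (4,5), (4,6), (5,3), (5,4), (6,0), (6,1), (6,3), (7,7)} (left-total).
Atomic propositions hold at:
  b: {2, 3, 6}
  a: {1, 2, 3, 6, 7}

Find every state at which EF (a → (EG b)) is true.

EG b: greatest fixpoint, start Z0 = {2, 3, 6}, keep only states in Sat with some successor in Z. Z1 = {2, 6}; Z2 = {2}; Z3 = ∅; fixed.
Sat(EG b) = ∅
Sat(a → (EG b)) = {0, 4, 5}
EF (a → (EG b)): least fixpoint, start Z0 = {0, 4, 5}, add states with some successor in Z. Z1 = {0, 1, 3, 4, 5, 6}; Z2 = {0, 1, 2, 3, 4, 5, 6}; fixed.
Sat(EF (a → (EG b))) = {0, 1, 2, 3, 4, 5, 6}

{0, 1, 2, 3, 4, 5, 6}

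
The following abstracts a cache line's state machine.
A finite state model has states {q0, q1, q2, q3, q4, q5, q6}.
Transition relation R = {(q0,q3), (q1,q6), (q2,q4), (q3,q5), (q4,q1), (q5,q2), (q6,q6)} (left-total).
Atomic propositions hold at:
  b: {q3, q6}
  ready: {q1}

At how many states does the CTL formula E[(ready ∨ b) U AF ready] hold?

Sat(ready ∨ b) = {q1, q3, q6}
AF ready: least fixpoint, start Z0 = {q1}, add states with every successor in Z. Z1 = {q1, q4}; Z2 = {q1, q2, q4}; Z3 = {q1, q2, q4, q5}; Z4 = {q1, q2, q3, q4, q5}; Z5 = {q0, q1, q2, q3, q4, q5}; fixed.
Sat(AF ready) = {q0, q1, q2, q3, q4, q5}
E[(ready ∨ b) U AF ready]: least fixpoint, start Z0 = Sat(AF ready) = {q0, q1, q2, q3, q4, q5}, add states in Sat(ready ∨ b) with some successor in Z. Already a fixed point.
Sat(E[(ready ∨ b) U AF ready]) = {q0, q1, q2, q3, q4, q5}
|Sat(E[(ready ∨ b) U AF ready])| = |{q0, q1, q2, q3, q4, q5}| = 6.

6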